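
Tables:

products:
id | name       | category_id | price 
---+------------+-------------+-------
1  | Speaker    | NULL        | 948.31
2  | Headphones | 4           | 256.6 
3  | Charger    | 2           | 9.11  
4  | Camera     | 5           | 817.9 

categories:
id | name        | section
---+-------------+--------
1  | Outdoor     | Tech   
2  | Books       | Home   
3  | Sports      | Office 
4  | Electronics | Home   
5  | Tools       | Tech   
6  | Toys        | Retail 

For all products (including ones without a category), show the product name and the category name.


LEFT JOIN keeps every row from products (the left table); where category_id has no match in categories, the category columns become NULL. Walk through each product:
  - product 1 (Speaker): category_id=NULL, no match -> kept with NULL
  - product 2 (Headphones): category_id=4 -> matches Electronics
  - product 3 (Charger): category_id=2 -> matches Books
  - product 4 (Camera): category_id=5 -> matches Tools
All 4 rows appear; 1 has NULL category.

SQL:
SELECT a.name, b.name AS category
FROM products a
LEFT JOIN categories b ON a.category_id = b.id

Result:
name       | category   
-----------+------------
Speaker    | NULL       
Headphones | Electronics
Charger    | Books      
Camera     | Tools      


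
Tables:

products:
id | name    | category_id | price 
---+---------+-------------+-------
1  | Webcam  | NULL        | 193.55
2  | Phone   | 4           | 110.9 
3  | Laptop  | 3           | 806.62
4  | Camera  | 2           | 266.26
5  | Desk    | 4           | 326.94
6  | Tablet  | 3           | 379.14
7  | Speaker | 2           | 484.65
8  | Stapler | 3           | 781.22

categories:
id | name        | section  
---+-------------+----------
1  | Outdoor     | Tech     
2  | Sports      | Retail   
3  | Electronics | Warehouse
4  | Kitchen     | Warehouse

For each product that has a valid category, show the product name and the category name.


INNER JOIN keeps only products rows whose category_id matches an id in categories. Walk through each product:
  - product 1 (Webcam): category_id=NULL, no match -> dropped
  - product 2 (Phone): category_id=4 -> matches Kitchen
  - product 3 (Laptop): category_id=3 -> matches Electronics
  - product 4 (Camera): category_id=2 -> matches Sports
  - product 5 (Desk): category_id=4 -> matches Kitchen
  - product 6 (Tablet): category_id=3 -> matches Electronics
  - product 7 (Speaker): category_id=2 -> matches Sports
  - product 8 (Stapler): category_id=3 -> matches Electronics
So 1 of 8 rows is dropped.

SQL:
SELECT a.name, b.name AS category
FROM products a
INNER JOIN categories b ON a.category_id = b.id

Result:
name    | category   
--------+------------
Phone   | Kitchen    
Laptop  | Electronics
Camera  | Sports     
Desk    | Kitchen    
Tablet  | Electronics
Speaker | Sports     
Stapler | Electronics


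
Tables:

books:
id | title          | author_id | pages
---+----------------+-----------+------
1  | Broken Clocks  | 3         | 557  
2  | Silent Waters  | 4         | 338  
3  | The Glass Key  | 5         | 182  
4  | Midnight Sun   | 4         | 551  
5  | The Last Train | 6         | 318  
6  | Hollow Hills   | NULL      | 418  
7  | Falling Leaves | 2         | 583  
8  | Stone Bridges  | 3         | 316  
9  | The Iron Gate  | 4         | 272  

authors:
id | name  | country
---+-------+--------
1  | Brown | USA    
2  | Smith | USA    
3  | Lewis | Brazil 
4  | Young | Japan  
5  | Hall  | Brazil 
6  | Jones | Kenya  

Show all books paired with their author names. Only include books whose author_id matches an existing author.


INNER JOIN keeps only books rows whose author_id matches an id in authors. Walk through each book:
  - book 1 (Broken Clocks): author_id=3 -> matches Lewis
  - book 2 (Silent Waters): author_id=4 -> matches Young
  - book 3 (The Glass Key): author_id=5 -> matches Hall
  - book 4 (Midnight Sun): author_id=4 -> matches Young
  - book 5 (The Last Train): author_id=6 -> matches Jones
  - book 6 (Hollow Hills): author_id=NULL, no match -> dropped
  - book 7 (Falling Leaves): author_id=2 -> matches Smith
  - book 8 (Stone Bridges): author_id=3 -> matches Lewis
  - book 9 (The Iron Gate): author_id=4 -> matches Young
So 1 of 9 rows is dropped.

SQL:
SELECT a.title, b.name AS author
FROM books a
INNER JOIN authors b ON a.author_id = b.id

Result:
title          | author
---------------+-------
Broken Clocks  | Lewis 
Silent Waters  | Young 
The Glass Key  | Hall  
Midnight Sun   | Young 
The Last Train | Jones 
Falling Leaves | Smith 
Stone Bridges  | Lewis 
The Iron Gate  | Young 


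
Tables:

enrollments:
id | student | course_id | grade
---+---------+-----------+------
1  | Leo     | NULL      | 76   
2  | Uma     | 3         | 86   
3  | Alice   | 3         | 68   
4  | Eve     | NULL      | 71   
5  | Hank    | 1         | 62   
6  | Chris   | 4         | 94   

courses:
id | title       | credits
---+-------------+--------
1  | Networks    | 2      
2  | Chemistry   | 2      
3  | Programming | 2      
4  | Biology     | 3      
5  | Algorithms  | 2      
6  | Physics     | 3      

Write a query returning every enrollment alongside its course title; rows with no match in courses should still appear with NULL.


LEFT JOIN keeps every row from enrollments (the left table); where course_id has no match in courses, the course columns become NULL. Walk through each enrollment:
  - enrollment 1 (Leo): course_id=NULL, no match -> kept with NULL
  - enrollment 2 (Uma): course_id=3 -> matches Programming
  - enrollment 3 (Alice): course_id=3 -> matches Programming
  - enrollment 4 (Eve): course_id=NULL, no match -> kept with NULL
  - enrollment 5 (Hank): course_id=1 -> matches Networks
  - enrollment 6 (Chris): course_id=4 -> matches Biology
All 6 rows appear; 2 have NULL course.

SQL:
SELECT a.student, b.title AS course
FROM enrollments a
LEFT JOIN courses b ON a.course_id = b.id

Result:
student | course     
--------+------------
Leo     | NULL       
Uma     | Programming
Alice   | Programming
Eve     | NULL       
Hank    | Networks   
Chris   | Biology    


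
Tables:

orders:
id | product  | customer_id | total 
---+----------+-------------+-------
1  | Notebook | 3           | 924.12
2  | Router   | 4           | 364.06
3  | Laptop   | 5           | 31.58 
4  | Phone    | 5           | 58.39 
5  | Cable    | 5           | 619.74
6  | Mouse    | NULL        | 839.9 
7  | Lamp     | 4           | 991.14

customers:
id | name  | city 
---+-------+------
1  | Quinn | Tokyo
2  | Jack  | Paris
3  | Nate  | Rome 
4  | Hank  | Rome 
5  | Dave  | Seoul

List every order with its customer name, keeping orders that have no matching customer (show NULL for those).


LEFT JOIN keeps every row from orders (the left table); where customer_id has no match in customers, the customer columns become NULL. Walk through each order:
  - order 1 (Notebook): customer_id=3 -> matches Nate
  - order 2 (Router): customer_id=4 -> matches Hank
  - order 3 (Laptop): customer_id=5 -> matches Dave
  - order 4 (Phone): customer_id=5 -> matches Dave
  - order 5 (Cable): customer_id=5 -> matches Dave
  - order 6 (Mouse): customer_id=NULL, no match -> kept with NULL
  - order 7 (Lamp): customer_id=4 -> matches Hank
All 7 rows appear; 1 has NULL customer.

SQL:
SELECT a.product, b.name AS customer
FROM orders a
LEFT JOIN customers b ON a.customer_id = b.id

Result:
product  | customer
---------+---------
Notebook | Nate    
Router   | Hank    
Laptop   | Dave    
Phone    | Dave    
Cable    | Dave    
Mouse    | NULL    
Lamp     | Hank    


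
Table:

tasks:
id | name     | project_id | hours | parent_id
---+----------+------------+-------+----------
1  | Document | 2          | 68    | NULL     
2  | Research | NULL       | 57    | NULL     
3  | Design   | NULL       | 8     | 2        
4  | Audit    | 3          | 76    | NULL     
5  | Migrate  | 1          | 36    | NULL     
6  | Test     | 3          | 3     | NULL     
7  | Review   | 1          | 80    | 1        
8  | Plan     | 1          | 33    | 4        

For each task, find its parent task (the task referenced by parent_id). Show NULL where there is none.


This is a self-join: tasks is joined to a second copy of itself, matching each row's parent_id to another row's id. Use LEFT JOIN so rows with parent_id=NULL are kept.
  - task 1 (Document): parent_id=NULL -> NULL
  - task 2 (Research): parent_id=NULL -> NULL
  - task 3 (Design): parent_id=2 -> Research
  - task 4 (Audit): parent_id=NULL -> NULL
  - task 5 (Migrate): parent_id=NULL -> NULL
  - task 6 (Test): parent_id=NULL -> NULL
  - task 7 (Review): parent_id=1 -> Document
  - task 8 (Plan): parent_id=4 -> Audit

SQL:
SELECT a.name AS item, b.name AS parent
FROM tasks a
LEFT JOIN tasks b ON a.parent_id = b.id

Result:
item     | parent  
---------+---------
Document | NULL    
Research | NULL    
Design   | Research
Audit    | NULL    
Migrate  | NULL    
Test     | NULL    
Review   | Document
Plan     | Audit   


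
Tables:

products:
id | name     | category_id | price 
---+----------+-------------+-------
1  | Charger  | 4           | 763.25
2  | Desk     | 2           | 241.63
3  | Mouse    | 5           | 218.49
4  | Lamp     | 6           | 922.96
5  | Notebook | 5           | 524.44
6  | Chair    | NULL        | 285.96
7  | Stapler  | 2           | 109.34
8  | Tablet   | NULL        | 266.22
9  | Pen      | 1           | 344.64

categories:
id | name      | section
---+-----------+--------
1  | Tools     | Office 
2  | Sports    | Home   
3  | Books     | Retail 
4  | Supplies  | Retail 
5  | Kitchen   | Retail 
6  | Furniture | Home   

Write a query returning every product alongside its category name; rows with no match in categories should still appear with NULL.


LEFT JOIN keeps every row from products (the left table); where category_id has no match in categories, the category columns become NULL. Walk through each product:
  - product 1 (Charger): category_id=4 -> matches Supplies
  - product 2 (Desk): category_id=2 -> matches Sports
  - product 3 (Mouse): category_id=5 -> matches Kitchen
  - product 4 (Lamp): category_id=6 -> matches Furniture
  - product 5 (Notebook): category_id=5 -> matches Kitchen
  - product 6 (Chair): category_id=NULL, no match -> kept with NULL
  - product 7 (Stapler): category_id=2 -> matches Sports
  - product 8 (Tablet): category_id=NULL, no match -> kept with NULL
  - product 9 (Pen): category_id=1 -> matches Tools
All 9 rows appear; 2 have NULL category.

SQL:
SELECT a.name, b.name AS category
FROM products a
LEFT JOIN categories b ON a.category_id = b.id

Result:
name     | category 
---------+----------
Charger  | Supplies 
Desk     | Sports   
Mouse    | Kitchen  
Lamp     | Furniture
Notebook | Kitchen  
Chair    | NULL     
Stapler  | Sports   
Tablet   | NULL     
Pen      | Tools    


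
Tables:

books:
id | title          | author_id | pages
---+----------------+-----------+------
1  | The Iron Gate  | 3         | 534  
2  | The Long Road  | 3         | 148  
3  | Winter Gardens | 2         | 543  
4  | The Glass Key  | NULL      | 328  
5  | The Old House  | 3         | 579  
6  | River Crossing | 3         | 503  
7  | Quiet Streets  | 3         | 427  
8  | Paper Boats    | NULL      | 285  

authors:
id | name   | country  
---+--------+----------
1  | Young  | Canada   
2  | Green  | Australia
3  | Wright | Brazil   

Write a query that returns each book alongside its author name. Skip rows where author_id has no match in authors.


INNER JOIN keeps only books rows whose author_id matches an id in authors. Walk through each book:
  - book 1 (The Iron Gate): author_id=3 -> matches Wright
  - book 2 (The Long Road): author_id=3 -> matches Wright
  - book 3 (Winter Gardens): author_id=2 -> matches Green
  - book 4 (The Glass Key): author_id=NULL, no match -> dropped
  - book 5 (The Old House): author_id=3 -> matches Wright
  - book 6 (River Crossing): author_id=3 -> matches Wright
  - book 7 (Quiet Streets): author_id=3 -> matches Wright
  - book 8 (Paper Boats): author_id=NULL, no match -> dropped
So 2 of 8 rows are dropped.

SQL:
SELECT a.title, b.name AS author
FROM books a
INNER JOIN authors b ON a.author_id = b.id

Result:
title          | author
---------------+-------
The Iron Gate  | Wright
The Long Road  | Wright
Winter Gardens | Green 
The Old House  | Wright
River Crossing | Wright
Quiet Streets  | Wright


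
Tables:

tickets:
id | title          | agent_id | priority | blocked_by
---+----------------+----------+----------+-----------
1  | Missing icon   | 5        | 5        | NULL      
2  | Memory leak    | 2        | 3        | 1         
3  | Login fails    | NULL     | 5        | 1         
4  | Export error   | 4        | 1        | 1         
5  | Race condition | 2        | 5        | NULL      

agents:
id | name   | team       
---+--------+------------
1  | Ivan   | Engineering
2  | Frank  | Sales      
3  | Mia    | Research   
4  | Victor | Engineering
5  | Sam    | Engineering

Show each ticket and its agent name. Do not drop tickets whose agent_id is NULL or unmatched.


LEFT JOIN keeps every row from tickets (the left table); where agent_id has no match in agents, the agent columns become NULL. Walk through each ticket:
  - ticket 1 (Missing icon): agent_id=5 -> matches Sam
  - ticket 2 (Memory leak): agent_id=2 -> matches Frank
  - ticket 3 (Login fails): agent_id=NULL, no match -> kept with NULL
  - ticket 4 (Export error): agent_id=4 -> matches Victor
  - ticket 5 (Race condition): agent_id=2 -> matches Frank
All 5 rows appear; 1 has NULL agent.

SQL:
SELECT a.title, b.name AS agent
FROM tickets a
LEFT JOIN agents b ON a.agent_id = b.id

Result:
title          | agent 
---------------+-------
Missing icon   | Sam   
Memory leak    | Frank 
Login fails    | NULL  
Export error   | Victor
Race condition | Frank 


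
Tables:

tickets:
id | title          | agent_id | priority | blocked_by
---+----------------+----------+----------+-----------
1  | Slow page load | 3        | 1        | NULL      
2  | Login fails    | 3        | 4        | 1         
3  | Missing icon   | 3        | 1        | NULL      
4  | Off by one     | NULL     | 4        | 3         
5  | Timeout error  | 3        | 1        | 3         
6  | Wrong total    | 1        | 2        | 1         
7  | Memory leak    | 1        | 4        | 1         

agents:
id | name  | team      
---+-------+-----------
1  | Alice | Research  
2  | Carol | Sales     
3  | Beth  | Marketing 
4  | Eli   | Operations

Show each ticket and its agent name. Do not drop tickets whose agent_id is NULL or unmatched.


LEFT JOIN keeps every row from tickets (the left table); where agent_id has no match in agents, the agent columns become NULL. Walk through each ticket:
  - ticket 1 (Slow page load): agent_id=3 -> matches Beth
  - ticket 2 (Login fails): agent_id=3 -> matches Beth
  - ticket 3 (Missing icon): agent_id=3 -> matches Beth
  - ticket 4 (Off by one): agent_id=NULL, no match -> kept with NULL
  - ticket 5 (Timeout error): agent_id=3 -> matches Beth
  - ticket 6 (Wrong total): agent_id=1 -> matches Alice
  - ticket 7 (Memory leak): agent_id=1 -> matches Alice
All 7 rows appear; 1 has NULL agent.

SQL:
SELECT a.title, b.name AS agent
FROM tickets a
LEFT JOIN agents b ON a.agent_id = b.id

Result:
title          | agent
---------------+------
Slow page load | Beth 
Login fails    | Beth 
Missing icon   | Beth 
Off by one     | NULL 
Timeout error  | Beth 
Wrong total    | Alice
Memory leak    | Alice


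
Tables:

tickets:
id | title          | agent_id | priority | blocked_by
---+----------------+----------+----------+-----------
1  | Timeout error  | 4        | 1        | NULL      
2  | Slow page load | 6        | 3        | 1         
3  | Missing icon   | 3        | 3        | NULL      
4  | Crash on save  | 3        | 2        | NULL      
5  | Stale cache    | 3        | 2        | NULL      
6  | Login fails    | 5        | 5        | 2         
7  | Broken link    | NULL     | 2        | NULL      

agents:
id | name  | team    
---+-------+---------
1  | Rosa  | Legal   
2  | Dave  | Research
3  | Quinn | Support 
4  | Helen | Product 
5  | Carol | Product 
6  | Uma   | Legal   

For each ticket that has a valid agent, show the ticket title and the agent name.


INNER JOIN keeps only tickets rows whose agent_id matches an id in agents. Walk through each ticket:
  - ticket 1 (Timeout error): agent_id=4 -> matches Helen
  - ticket 2 (Slow page load): agent_id=6 -> matches Uma
  - ticket 3 (Missing icon): agent_id=3 -> matches Quinn
  - ticket 4 (Crash on save): agent_id=3 -> matches Quinn
  - ticket 5 (Stale cache): agent_id=3 -> matches Quinn
  - ticket 6 (Login fails): agent_id=5 -> matches Carol
  - ticket 7 (Broken link): agent_id=NULL, no match -> dropped
So 1 of 7 rows is dropped.

SQL:
SELECT a.title, b.name AS agent
FROM tickets a
INNER JOIN agents b ON a.agent_id = b.id

Result:
title          | agent
---------------+------
Timeout error  | Helen
Slow page load | Uma  
Missing icon   | Quinn
Crash on save  | Quinn
Stale cache    | Quinn
Login fails    | Carol


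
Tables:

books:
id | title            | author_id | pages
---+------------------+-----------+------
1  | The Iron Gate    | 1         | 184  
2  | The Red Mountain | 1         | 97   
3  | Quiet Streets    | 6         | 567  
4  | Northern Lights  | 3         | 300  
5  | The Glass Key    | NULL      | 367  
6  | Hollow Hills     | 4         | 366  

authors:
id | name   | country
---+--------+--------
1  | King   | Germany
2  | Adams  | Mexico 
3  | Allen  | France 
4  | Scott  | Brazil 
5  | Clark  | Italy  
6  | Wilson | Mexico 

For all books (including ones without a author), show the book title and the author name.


LEFT JOIN keeps every row from books (the left table); where author_id has no match in authors, the author columns become NULL. Walk through each book:
  - book 1 (The Iron Gate): author_id=1 -> matches King
  - book 2 (The Red Mountain): author_id=1 -> matches King
  - book 3 (Quiet Streets): author_id=6 -> matches Wilson
  - book 4 (Northern Lights): author_id=3 -> matches Allen
  - book 5 (The Glass Key): author_id=NULL, no match -> kept with NULL
  - book 6 (Hollow Hills): author_id=4 -> matches Scott
All 6 rows appear; 1 has NULL author.

SQL:
SELECT a.title, b.name AS author
FROM books a
LEFT JOIN authors b ON a.author_id = b.id

Result:
title            | author
-----------------+-------
The Iron Gate    | King  
The Red Mountain | King  
Quiet Streets    | Wilson
Northern Lights  | Allen 
The Glass Key    | NULL  
Hollow Hills     | Scott 


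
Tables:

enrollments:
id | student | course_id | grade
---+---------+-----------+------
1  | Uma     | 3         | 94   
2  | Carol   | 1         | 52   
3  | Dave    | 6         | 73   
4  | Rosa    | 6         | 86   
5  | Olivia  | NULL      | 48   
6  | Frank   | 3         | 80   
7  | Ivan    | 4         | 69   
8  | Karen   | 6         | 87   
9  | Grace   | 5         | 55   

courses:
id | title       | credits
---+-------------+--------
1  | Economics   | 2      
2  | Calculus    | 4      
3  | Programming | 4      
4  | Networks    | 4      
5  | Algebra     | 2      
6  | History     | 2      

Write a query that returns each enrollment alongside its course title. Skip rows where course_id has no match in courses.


INNER JOIN keeps only enrollments rows whose course_id matches an id in courses. Walk through each enrollment:
  - enrollment 1 (Uma): course_id=3 -> matches Programming
  - enrollment 2 (Carol): course_id=1 -> matches Economics
  - enrollment 3 (Dave): course_id=6 -> matches History
  - enrollment 4 (Rosa): course_id=6 -> matches History
  - enrollment 5 (Olivia): course_id=NULL, no match -> dropped
  - enrollment 6 (Frank): course_id=3 -> matches Programming
  - enrollment 7 (Ivan): course_id=4 -> matches Networks
  - enrollment 8 (Karen): course_id=6 -> matches History
  - enrollment 9 (Grace): course_id=5 -> matches Algebra
So 1 of 9 rows is dropped.

SQL:
SELECT a.student, b.title AS course
FROM enrollments a
INNER JOIN courses b ON a.course_id = b.id

Result:
student | course     
--------+------------
Uma     | Programming
Carol   | Economics  
Dave    | History    
Rosa    | History    
Frank   | Programming
Ivan    | Networks   
Karen   | History    
Grace   | Algebra    


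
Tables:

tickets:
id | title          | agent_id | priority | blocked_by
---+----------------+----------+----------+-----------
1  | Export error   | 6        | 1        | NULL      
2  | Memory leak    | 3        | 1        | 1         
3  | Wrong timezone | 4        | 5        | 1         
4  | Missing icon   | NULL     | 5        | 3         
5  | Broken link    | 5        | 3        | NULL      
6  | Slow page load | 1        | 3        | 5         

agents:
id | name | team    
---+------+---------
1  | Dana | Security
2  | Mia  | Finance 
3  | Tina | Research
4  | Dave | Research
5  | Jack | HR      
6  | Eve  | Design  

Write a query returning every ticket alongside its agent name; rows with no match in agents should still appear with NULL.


LEFT JOIN keeps every row from tickets (the left table); where agent_id has no match in agents, the agent columns become NULL. Walk through each ticket:
  - ticket 1 (Export error): agent_id=6 -> matches Eve
  - ticket 2 (Memory leak): agent_id=3 -> matches Tina
  - ticket 3 (Wrong timezone): agent_id=4 -> matches Dave
  - ticket 4 (Missing icon): agent_id=NULL, no match -> kept with NULL
  - ticket 5 (Broken link): agent_id=5 -> matches Jack
  - ticket 6 (Slow page load): agent_id=1 -> matches Dana
All 6 rows appear; 1 has NULL agent.

SQL:
SELECT a.title, b.name AS agent
FROM tickets a
LEFT JOIN agents b ON a.agent_id = b.id

Result:
title          | agent
---------------+------
Export error   | Eve  
Memory leak    | Tina 
Wrong timezone | Dave 
Missing icon   | NULL 
Broken link    | Jack 
Slow page load | Dana 


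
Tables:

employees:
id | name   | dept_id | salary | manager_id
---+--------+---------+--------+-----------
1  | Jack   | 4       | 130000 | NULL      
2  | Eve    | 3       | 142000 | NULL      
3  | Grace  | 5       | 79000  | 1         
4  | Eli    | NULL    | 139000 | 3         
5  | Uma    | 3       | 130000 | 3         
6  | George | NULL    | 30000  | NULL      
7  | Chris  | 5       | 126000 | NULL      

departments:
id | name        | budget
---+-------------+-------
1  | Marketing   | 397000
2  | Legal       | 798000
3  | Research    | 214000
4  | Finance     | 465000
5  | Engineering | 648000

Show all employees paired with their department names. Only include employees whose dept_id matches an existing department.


INNER JOIN keeps only employees rows whose dept_id matches an id in departments. Walk through each employee:
  - employee 1 (Jack): dept_id=4 -> matches Finance
  - employee 2 (Eve): dept_id=3 -> matches Research
  - employee 3 (Grace): dept_id=5 -> matches Engineering
  - employee 4 (Eli): dept_id=NULL, no match -> dropped
  - employee 5 (Uma): dept_id=3 -> matches Research
  - employee 6 (George): dept_id=NULL, no match -> dropped
  - employee 7 (Chris): dept_id=5 -> matches Engineering
So 2 of 7 rows are dropped.

SQL:
SELECT a.name, b.name AS department
FROM employees a
INNER JOIN departments b ON a.dept_id = b.id

Result:
name  | department 
------+------------
Jack  | Finance    
Eve   | Research   
Grace | Engineering
Uma   | Research   
Chris | Engineering


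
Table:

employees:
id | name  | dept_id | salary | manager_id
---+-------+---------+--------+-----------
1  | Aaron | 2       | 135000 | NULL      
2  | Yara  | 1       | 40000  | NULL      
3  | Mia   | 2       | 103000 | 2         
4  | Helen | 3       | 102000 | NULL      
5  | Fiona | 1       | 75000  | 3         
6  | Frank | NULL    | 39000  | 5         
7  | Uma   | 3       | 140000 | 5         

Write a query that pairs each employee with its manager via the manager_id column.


This is a self-join: employees is joined to a second copy of itself, matching each row's manager_id to another row's id. Use LEFT JOIN so rows with manager_id=NULL are kept.
  - employee 1 (Aaron): manager_id=NULL -> NULL
  - employee 2 (Yara): manager_id=NULL -> NULL
  - employee 3 (Mia): manager_id=2 -> Yara
  - employee 4 (Helen): manager_id=NULL -> NULL
  - employee 5 (Fiona): manager_id=3 -> Mia
  - employee 6 (Frank): manager_id=5 -> Fiona
  - employee 7 (Uma): manager_id=5 -> Fiona

SQL:
SELECT a.name AS item, b.name AS manager
FROM employees a
LEFT JOIN employees b ON a.manager_id = b.id

Result:
item  | manager
------+--------
Aaron | NULL   
Yara  | NULL   
Mia   | Yara   
Helen | NULL   
Fiona | Mia    
Frank | Fiona  
Uma   | Fiona  


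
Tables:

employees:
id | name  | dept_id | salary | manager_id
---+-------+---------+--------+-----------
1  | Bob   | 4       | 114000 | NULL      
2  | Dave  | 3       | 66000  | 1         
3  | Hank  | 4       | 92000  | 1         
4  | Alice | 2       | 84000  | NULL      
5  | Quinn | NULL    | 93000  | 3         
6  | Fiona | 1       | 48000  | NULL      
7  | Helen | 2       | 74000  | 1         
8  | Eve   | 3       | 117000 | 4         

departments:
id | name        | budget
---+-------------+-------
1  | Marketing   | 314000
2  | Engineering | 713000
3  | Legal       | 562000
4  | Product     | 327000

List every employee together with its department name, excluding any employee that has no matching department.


INNER JOIN keeps only employees rows whose dept_id matches an id in departments. Walk through each employee:
  - employee 1 (Bob): dept_id=4 -> matches Product
  - employee 2 (Dave): dept_id=3 -> matches Legal
  - employee 3 (Hank): dept_id=4 -> matches Product
  - employee 4 (Alice): dept_id=2 -> matches Engineering
  - employee 5 (Quinn): dept_id=NULL, no match -> dropped
  - employee 6 (Fiona): dept_id=1 -> matches Marketing
  - employee 7 (Helen): dept_id=2 -> matches Engineering
  - employee 8 (Eve): dept_id=3 -> matches Legal
So 1 of 8 rows is dropped.

SQL:
SELECT a.name, b.name AS department
FROM employees a
INNER JOIN departments b ON a.dept_id = b.id

Result:
name  | department 
------+------------
Bob   | Product    
Dave  | Legal      
Hank  | Product    
Alice | Engineering
Fiona | Marketing  
Helen | Engineering
Eve   | Legal      


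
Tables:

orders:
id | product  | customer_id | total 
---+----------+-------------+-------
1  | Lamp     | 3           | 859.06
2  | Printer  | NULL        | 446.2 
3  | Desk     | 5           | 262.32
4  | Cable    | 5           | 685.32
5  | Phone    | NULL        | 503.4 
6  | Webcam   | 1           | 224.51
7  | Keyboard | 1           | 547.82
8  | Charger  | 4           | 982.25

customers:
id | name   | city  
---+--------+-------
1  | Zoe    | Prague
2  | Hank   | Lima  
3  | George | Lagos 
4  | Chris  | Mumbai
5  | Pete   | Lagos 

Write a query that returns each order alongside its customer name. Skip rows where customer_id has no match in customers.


INNER JOIN keeps only orders rows whose customer_id matches an id in customers. Walk through each order:
  - order 1 (Lamp): customer_id=3 -> matches George
  - order 2 (Printer): customer_id=NULL, no match -> dropped
  - order 3 (Desk): customer_id=5 -> matches Pete
  - order 4 (Cable): customer_id=5 -> matches Pete
  - order 5 (Phone): customer_id=NULL, no match -> dropped
  - order 6 (Webcam): customer_id=1 -> matches Zoe
  - order 7 (Keyboard): customer_id=1 -> matches Zoe
  - order 8 (Charger): customer_id=4 -> matches Chris
So 2 of 8 rows are dropped.

SQL:
SELECT a.product, b.name AS customer
FROM orders a
INNER JOIN customers b ON a.customer_id = b.id

Result:
product  | customer
---------+---------
Lamp     | George  
Desk     | Pete    
Cable    | Pete    
Webcam   | Zoe     
Keyboard | Zoe     
Charger  | Chris   


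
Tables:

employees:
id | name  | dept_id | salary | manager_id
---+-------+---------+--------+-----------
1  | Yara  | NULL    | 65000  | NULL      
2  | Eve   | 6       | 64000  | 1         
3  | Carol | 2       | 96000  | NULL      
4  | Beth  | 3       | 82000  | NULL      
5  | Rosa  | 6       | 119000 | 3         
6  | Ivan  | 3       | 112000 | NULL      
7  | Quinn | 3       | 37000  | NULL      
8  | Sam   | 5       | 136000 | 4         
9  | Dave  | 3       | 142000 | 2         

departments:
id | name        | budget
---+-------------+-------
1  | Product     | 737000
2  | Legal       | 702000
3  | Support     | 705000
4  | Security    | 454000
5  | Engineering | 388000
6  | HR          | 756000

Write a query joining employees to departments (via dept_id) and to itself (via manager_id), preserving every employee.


Two LEFT JOINs from the same base table employees: one to departments via dept_id, one to employees itself via manager_id. Both are LEFT so every employee is preserved.
Match against departments:
  - employee 1 (Yara): dept_id=NULL, no match -> kept with NULL
  - employee 2 (Eve): dept_id=6 -> matches HR
  - employee 3 (Carol): dept_id=2 -> matches Legal
  - employee 4 (Beth): dept_id=3 -> matches Support
  - employee 5 (Rosa): dept_id=6 -> matches HR
  - employee 6 (Ivan): dept_id=3 -> matches Support
  - employee 7 (Quinn): dept_id=3 -> matches Support
  - employee 8 (Sam): dept_id=5 -> matches Engineering
  - employee 9 (Dave): dept_id=3 -> matches Support
Match against employees (self):
  - employee 1 (Yara): manager_id=NULL -> NULL
  - employee 2 (Eve): manager_id=1 -> Yara
  - employee 3 (Carol): manager_id=NULL -> NULL
  - employee 4 (Beth): manager_id=NULL -> NULL
  - employee 5 (Rosa): manager_id=3 -> Carol
  - employee 6 (Ivan): manager_id=NULL -> NULL
  - employee 7 (Quinn): manager_id=NULL -> NULL
  - employee 8 (Sam): manager_id=4 -> Beth
  - employee 9 (Dave): manager_id=2 -> Eve

SQL:
SELECT a.name, b.name AS department, c.name AS manager
FROM employees a
LEFT JOIN departments b ON a.dept_id = b.id
LEFT JOIN employees c ON a.manager_id = c.id

Result:
name  | department  | manager
------+-------------+--------
Yara  | NULL        | NULL   
Eve   | HR          | Yara   
Carol | Legal       | NULL   
Beth  | Support     | NULL   
Rosa  | HR          | Carol  
Ivan  | Support     | NULL   
Quinn | Support     | NULL   
Sam   | Engineering | Beth   
Dave  | Support     | Eve    


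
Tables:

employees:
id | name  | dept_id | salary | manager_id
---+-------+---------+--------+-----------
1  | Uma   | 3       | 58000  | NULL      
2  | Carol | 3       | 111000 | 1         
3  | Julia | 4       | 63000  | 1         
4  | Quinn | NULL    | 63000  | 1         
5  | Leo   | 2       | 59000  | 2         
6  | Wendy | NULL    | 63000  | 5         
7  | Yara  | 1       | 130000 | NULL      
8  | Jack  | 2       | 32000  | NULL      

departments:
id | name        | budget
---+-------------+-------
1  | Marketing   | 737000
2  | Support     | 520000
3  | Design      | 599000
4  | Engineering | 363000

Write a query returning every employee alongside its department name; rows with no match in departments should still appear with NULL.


LEFT JOIN keeps every row from employees (the left table); where dept_id has no match in departments, the department columns become NULL. Walk through each employee:
  - employee 1 (Uma): dept_id=3 -> matches Design
  - employee 2 (Carol): dept_id=3 -> matches Design
  - employee 3 (Julia): dept_id=4 -> matches Engineering
  - employee 4 (Quinn): dept_id=NULL, no match -> kept with NULL
  - employee 5 (Leo): dept_id=2 -> matches Support
  - employee 6 (Wendy): dept_id=NULL, no match -> kept with NULL
  - employee 7 (Yara): dept_id=1 -> matches Marketing
  - employee 8 (Jack): dept_id=2 -> matches Support
All 8 rows appear; 2 have NULL department.

SQL:
SELECT a.name, b.name AS department
FROM employees a
LEFT JOIN departments b ON a.dept_id = b.id

Result:
name  | department 
------+------------
Uma   | Design     
Carol | Design     
Julia | Engineering
Quinn | NULL       
Leo   | Support    
Wendy | NULL       
Yara  | Marketing  
Jack  | Support    


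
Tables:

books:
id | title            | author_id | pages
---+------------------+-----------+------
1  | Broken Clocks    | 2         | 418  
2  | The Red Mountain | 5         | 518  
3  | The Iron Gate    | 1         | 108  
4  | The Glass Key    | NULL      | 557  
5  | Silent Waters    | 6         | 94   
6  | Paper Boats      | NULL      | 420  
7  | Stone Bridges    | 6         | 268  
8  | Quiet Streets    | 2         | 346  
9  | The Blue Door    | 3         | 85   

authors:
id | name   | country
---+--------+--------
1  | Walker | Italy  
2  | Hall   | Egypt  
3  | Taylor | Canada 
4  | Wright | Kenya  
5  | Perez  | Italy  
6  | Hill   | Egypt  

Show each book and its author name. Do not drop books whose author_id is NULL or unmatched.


LEFT JOIN keeps every row from books (the left table); where author_id has no match in authors, the author columns become NULL. Walk through each book:
  - book 1 (Broken Clocks): author_id=2 -> matches Hall
  - book 2 (The Red Mountain): author_id=5 -> matches Perez
  - book 3 (The Iron Gate): author_id=1 -> matches Walker
  - book 4 (The Glass Key): author_id=NULL, no match -> kept with NULL
  - book 5 (Silent Waters): author_id=6 -> matches Hill
  - book 6 (Paper Boats): author_id=NULL, no match -> kept with NULL
  - book 7 (Stone Bridges): author_id=6 -> matches Hill
  - book 8 (Quiet Streets): author_id=2 -> matches Hall
  - book 9 (The Blue Door): author_id=3 -> matches Taylor
All 9 rows appear; 2 have NULL author.

SQL:
SELECT a.title, b.name AS author
FROM books a
LEFT JOIN authors b ON a.author_id = b.id

Result:
title            | author
-----------------+-------
Broken Clocks    | Hall  
The Red Mountain | Perez 
The Iron Gate    | Walker
The Glass Key    | NULL  
Silent Waters    | Hill  
Paper Boats      | NULL  
Stone Bridges    | Hill  
Quiet Streets    | Hall  
The Blue Door    | Taylor


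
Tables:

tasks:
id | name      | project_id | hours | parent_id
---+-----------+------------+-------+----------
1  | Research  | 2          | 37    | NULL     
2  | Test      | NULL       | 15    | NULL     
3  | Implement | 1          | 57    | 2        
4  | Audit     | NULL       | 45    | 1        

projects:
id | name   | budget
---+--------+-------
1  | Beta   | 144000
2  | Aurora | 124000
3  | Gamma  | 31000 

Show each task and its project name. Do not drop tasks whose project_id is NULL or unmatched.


LEFT JOIN keeps every row from tasks (the left table); where project_id has no match in projects, the project columns become NULL. Walk through each task:
  - task 1 (Research): project_id=2 -> matches Aurora
  - task 2 (Test): project_id=NULL, no match -> kept with NULL
  - task 3 (Implement): project_id=1 -> matches Beta
  - task 4 (Audit): project_id=NULL, no match -> kept with NULL
All 4 rows appear; 2 have NULL project.

SQL:
SELECT a.name, b.name AS project
FROM tasks a
LEFT JOIN projects b ON a.project_id = b.id

Result:
name      | project
----------+--------
Research  | Aurora 
Test      | NULL   
Implement | Beta   
Audit     | NULL   


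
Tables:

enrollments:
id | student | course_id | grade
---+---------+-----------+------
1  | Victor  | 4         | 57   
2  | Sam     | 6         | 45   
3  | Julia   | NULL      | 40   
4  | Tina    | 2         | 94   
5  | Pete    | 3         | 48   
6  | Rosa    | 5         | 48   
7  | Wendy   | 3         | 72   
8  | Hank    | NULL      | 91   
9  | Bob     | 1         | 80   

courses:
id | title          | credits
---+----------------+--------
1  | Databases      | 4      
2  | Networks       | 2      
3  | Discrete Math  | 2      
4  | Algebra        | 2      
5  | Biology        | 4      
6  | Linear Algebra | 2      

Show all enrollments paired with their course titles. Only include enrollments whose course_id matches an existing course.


INNER JOIN keeps only enrollments rows whose course_id matches an id in courses. Walk through each enrollment:
  - enrollment 1 (Victor): course_id=4 -> matches Algebra
  - enrollment 2 (Sam): course_id=6 -> matches Linear Algebra
  - enrollment 3 (Julia): course_id=NULL, no match -> dropped
  - enrollment 4 (Tina): course_id=2 -> matches Networks
  - enrollment 5 (Pete): course_id=3 -> matches Discrete Math
  - enrollment 6 (Rosa): course_id=5 -> matches Biology
  - enrollment 7 (Wendy): course_id=3 -> matches Discrete Math
  - enrollment 8 (Hank): course_id=NULL, no match -> dropped
  - enrollment 9 (Bob): course_id=1 -> matches Databases
So 2 of 9 rows are dropped.

SQL:
SELECT a.student, b.title AS course
FROM enrollments a
INNER JOIN courses b ON a.course_id = b.id

Result:
student | course        
--------+---------------
Victor  | Algebra       
Sam     | Linear Algebra
Tina    | Networks      
Pete    | Discrete Math 
Rosa    | Biology       
Wendy   | Discrete Math 
Bob     | Databases     


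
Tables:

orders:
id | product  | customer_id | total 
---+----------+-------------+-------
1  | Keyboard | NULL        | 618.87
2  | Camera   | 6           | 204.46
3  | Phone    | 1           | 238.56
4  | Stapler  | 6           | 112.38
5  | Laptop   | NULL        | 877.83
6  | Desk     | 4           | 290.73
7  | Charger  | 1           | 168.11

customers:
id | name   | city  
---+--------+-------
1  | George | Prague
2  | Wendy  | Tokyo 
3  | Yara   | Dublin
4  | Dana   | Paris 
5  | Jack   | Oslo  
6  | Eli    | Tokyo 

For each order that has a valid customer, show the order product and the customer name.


INNER JOIN keeps only orders rows whose customer_id matches an id in customers. Walk through each order:
  - order 1 (Keyboard): customer_id=NULL, no match -> dropped
  - order 2 (Camera): customer_id=6 -> matches Eli
  - order 3 (Phone): customer_id=1 -> matches George
  - order 4 (Stapler): customer_id=6 -> matches Eli
  - order 5 (Laptop): customer_id=NULL, no match -> dropped
  - order 6 (Desk): customer_id=4 -> matches Dana
  - order 7 (Charger): customer_id=1 -> matches George
So 2 of 7 rows are dropped.

SQL:
SELECT a.product, b.name AS customer
FROM orders a
INNER JOIN customers b ON a.customer_id = b.id

Result:
product | customer
--------+---------
Camera  | Eli     
Phone   | George  
Stapler | Eli     
Desk    | Dana    
Charger | George  


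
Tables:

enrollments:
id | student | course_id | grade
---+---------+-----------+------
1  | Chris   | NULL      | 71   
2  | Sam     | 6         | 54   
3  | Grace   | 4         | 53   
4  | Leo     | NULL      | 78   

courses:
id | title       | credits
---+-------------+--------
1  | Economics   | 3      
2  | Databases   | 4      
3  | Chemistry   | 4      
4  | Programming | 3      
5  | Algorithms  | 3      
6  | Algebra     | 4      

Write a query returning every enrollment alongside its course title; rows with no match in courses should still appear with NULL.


LEFT JOIN keeps every row from enrollments (the left table); where course_id has no match in courses, the course columns become NULL. Walk through each enrollment:
  - enrollment 1 (Chris): course_id=NULL, no match -> kept with NULL
  - enrollment 2 (Sam): course_id=6 -> matches Algebra
  - enrollment 3 (Grace): course_id=4 -> matches Programming
  - enrollment 4 (Leo): course_id=NULL, no match -> kept with NULL
All 4 rows appear; 2 have NULL course.

SQL:
SELECT a.student, b.title AS course
FROM enrollments a
LEFT JOIN courses b ON a.course_id = b.id

Result:
student | course     
--------+------------
Chris   | NULL       
Sam     | Algebra    
Grace   | Programming
Leo     | NULL       


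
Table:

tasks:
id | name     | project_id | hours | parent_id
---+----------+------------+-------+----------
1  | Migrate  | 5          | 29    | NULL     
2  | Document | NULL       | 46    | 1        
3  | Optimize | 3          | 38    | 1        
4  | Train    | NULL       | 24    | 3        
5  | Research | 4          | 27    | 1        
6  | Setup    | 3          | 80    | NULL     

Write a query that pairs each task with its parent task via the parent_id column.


This is a self-join: tasks is joined to a second copy of itself, matching each row's parent_id to another row's id. Use LEFT JOIN so rows with parent_id=NULL are kept.
  - task 1 (Migrate): parent_id=NULL -> NULL
  - task 2 (Document): parent_id=1 -> Migrate
  - task 3 (Optimize): parent_id=1 -> Migrate
  - task 4 (Train): parent_id=3 -> Optimize
  - task 5 (Research): parent_id=1 -> Migrate
  - task 6 (Setup): parent_id=NULL -> NULL

SQL:
SELECT a.name AS item, b.name AS parent
FROM tasks a
LEFT JOIN tasks b ON a.parent_id = b.id

Result:
item     | parent  
---------+---------
Migrate  | NULL    
Document | Migrate 
Optimize | Migrate 
Train    | Optimize
Research | Migrate 
Setup    | NULL    
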